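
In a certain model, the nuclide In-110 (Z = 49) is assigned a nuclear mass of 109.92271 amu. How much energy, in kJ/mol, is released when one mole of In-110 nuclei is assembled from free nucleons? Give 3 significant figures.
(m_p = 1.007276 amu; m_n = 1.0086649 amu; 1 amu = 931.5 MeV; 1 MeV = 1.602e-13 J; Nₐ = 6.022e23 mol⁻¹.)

8.65e+10 kJ/mol

Mass of separated nucleons = 49(1.007276) + 61(1.0086649) = 49.356524 + 61.5285589 = 110.8850829 amu
The mass defect is 110.8850829 − 109.92271 = 0.9623729 amu.
E_B = 0.9623729 × 931.5 = 896.450 MeV
Per nucleus in joules: 896.450 MeV × 1.602e-13 J/MeV = 1.4361e-10 J
Per mole: 1.4361e-10 J × 6.022e23 mol⁻¹ = 8.6482e+13 J/mol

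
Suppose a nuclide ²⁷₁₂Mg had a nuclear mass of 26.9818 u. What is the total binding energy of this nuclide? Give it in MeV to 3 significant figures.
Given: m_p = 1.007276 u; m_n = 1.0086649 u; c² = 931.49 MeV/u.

219 MeV

The nucleus contains 12 protons and 27 − 12 = 15 neutrons.
Mass of separated nucleons = 12(1.007276) + 15(1.0086649) = 12.087312 + 15.1299735 = 27.2172855 u
The mass defect is 27.2172855 − 26.9818 = 0.2354855 u.
E_B = 0.2354855 × 931.49 = 219.352 MeV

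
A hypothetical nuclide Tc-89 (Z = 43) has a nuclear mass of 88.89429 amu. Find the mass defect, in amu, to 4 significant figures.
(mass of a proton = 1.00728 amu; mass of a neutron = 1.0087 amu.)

0.8190 amu

The nucleus contains 43 protons and 89 − 43 = 46 neutrons.
Mass of separated nucleons = 43(1.00728) + 46(1.0087) = 43.31304 + 46.4002 = 89.71324 amu
Δm = 89.71324 − 88.89429 = 0.81895 amu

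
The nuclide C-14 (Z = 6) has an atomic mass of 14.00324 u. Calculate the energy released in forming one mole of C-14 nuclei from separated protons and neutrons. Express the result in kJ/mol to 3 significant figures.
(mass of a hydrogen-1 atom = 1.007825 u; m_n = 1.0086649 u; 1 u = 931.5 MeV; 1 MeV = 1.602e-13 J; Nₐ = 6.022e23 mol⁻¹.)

1.02e+10 kJ/mol

Z = 6, so N = A − Z = 14 − 6 = 8.
Total constituent mass: 6 × 1.007825 + 8 × 1.0086649 = 14.1162692 u
Δm = 14.1162692 − 14.00324 = 0.1130292 u
E_B = 0.1130292 × 931.5 = 105.287 MeV
Per nucleus in joules: 105.287 MeV × 1.602e-13 J/MeV = 1.6867e-11 J
Per mole: 1.6867e-11 J × 6.022e23 mol⁻¹ = 1.0157e+13 J/mol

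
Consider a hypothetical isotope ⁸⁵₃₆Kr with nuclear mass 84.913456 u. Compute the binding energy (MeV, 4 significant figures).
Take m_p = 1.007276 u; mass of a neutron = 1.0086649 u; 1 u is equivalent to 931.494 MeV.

720.1 MeV

Z = 36, so N = A − Z = 85 − 36 = 49.
Mass of separated nucleons = 36(1.007276) + 49(1.0086649) = 36.261936 + 49.4245801 = 85.6865161 u
The mass defect is 85.6865161 − 84.913456 = 0.7730601 u.
Binding energy = Δm·c² = 0.7730601 × 931.494 MeV/u = 720.101 MeV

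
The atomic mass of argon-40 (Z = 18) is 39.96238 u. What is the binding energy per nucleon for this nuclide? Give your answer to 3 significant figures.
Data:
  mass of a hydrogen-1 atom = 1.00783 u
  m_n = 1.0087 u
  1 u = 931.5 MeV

With 18 protons and 22 neutrons (A = 40):
Total constituent mass: 18 × 1.00783 + 22 × 1.0087 = 40.33234 u
Δm = 40.33234 − 39.96238 = 0.36996 u
Binding energy = Δm·c² = 0.36996 × 931.5 MeV/u = 344.618 MeV
BE/A = 344.618 MeV / 40 = 8.615 MeV/nucleon

8.62 MeV/nucleon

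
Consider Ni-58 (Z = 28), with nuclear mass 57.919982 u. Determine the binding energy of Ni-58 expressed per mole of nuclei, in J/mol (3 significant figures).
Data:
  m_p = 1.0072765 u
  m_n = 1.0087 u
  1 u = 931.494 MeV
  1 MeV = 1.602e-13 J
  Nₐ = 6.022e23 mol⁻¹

4.90e+13 J/mol

With 28 protons and 30 neutrons (A = 58):
Total constituent mass: 28 × 1.0072765 + 30 × 1.0087 = 58.4647420 u
The mass defect is 58.4647420 − 57.919982 = 0.5447600 u.
Converting to energy: 0.5447600 u × 931.494 MeV/u = 507.441 MeV
Per nucleus in joules: 507.441 MeV × 1.602e-13 J/MeV = 8.1292e-11 J
Per mole: 8.1292e-11 J × 6.022e23 mol⁻¹ = 4.8954e+13 J/mol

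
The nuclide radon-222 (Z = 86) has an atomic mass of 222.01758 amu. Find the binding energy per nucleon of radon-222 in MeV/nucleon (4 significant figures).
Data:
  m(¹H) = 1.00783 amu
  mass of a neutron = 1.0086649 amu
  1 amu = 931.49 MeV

Σm = 86·m(¹H) + 136·m_n = 86.67338 + 137.1784264 = 223.8518064 amu
Mass defect Δm = 223.8518064 − 222.01758 = 1.8342264 amu
Converting to energy: 1.8342264 amu × 931.49 MeV/amu = 1708.56 MeV
Per nucleon: 1708.56 / 222 = 7.696 MeV

7.696 MeV/nucleon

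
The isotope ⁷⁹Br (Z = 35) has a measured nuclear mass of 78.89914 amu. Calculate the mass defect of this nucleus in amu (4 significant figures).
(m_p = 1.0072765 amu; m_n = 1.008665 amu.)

0.7368 amu

Σm = 35·m_p + 44·m_n = 35.2546775 + 44.381260 = 79.6359375 amu
Mass defect Δm = 79.6359375 − 78.89914 = 0.7367975 amu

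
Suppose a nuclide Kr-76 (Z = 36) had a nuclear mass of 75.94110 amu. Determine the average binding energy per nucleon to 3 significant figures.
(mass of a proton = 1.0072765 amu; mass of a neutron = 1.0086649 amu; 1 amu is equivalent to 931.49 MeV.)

8.18 MeV/nucleon

Mass of separated nucleons = 36(1.0072765) + 40(1.0086649) = 36.2619540 + 40.3465960 = 76.6085500 amu
Δm = 76.6085500 − 75.94110 = 0.6674500 amu
Converting to energy: 0.6674500 amu × 931.49 MeV/amu = 621.723 MeV
BE/A = 621.723 MeV / 76 = 8.181 MeV/nucleon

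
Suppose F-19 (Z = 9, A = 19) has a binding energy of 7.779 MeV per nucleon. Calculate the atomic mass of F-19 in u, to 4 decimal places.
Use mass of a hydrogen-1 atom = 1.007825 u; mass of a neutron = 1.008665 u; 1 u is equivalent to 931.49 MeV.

18.9984 u

Total binding energy = 19 × 7.779 = 147.801 MeV
Mass defect = 147.801 MeV / (931.49 MeV/u) = 0.158672 u
Constituent mass = 9(1.007825) + 10(1.008665) = 19.157075 u
Atomic mass = 19.157075 − 0.158672 = 18.998403 u ≈ 18.9984 u (to 4 decimal places)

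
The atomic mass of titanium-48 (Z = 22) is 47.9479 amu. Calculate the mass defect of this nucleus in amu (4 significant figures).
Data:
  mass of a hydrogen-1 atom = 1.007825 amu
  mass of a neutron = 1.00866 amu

The nucleus contains 22 protons and 48 − 22 = 26 neutrons.
Mass of separated nucleons = 22(1.007825) + 26(1.00866) = 22.172150 + 26.22516 = 48.397310 amu
Δm = 48.397310 − 47.9479 = 0.449410 amu

0.4494 amu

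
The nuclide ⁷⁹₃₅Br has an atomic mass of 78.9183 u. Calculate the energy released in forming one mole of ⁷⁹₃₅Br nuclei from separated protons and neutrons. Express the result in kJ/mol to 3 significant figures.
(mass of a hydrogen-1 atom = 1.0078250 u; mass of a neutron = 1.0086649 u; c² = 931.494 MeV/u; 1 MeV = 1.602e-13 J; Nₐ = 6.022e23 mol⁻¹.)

6.62e+10 kJ/mol

Σm = 35·m(¹H) + 44·m_n = 35.2738750 + 44.3812556 = 79.6551306 u
Δm = 79.6551306 − 78.9183 = 0.7368306 u
Converting to energy: 0.7368306 u × 931.494 MeV/u = 686.353 MeV
Per nucleus in joules: 686.353 MeV × 1.602e-13 J/MeV = 1.0995e-10 J
Per mole: 1.0995e-10 J × 6.022e23 mol⁻¹ = 6.6212e+13 J/mol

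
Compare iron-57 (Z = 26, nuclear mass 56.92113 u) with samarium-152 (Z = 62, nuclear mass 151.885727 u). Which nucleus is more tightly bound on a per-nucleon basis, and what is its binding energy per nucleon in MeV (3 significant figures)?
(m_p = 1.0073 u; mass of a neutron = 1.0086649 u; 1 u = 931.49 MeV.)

iron-57: Σm = 26(1.0073) + 31(1.0086649) = 57.4584119 u; Δm = 0.5372819 u; E_B = 500.47 MeV; E_B/A = 8.780 MeV
samarium-152: Σm = 62(1.0073) + 90(1.0086649) = 153.2324410 u; Δm = 1.3467140 u; E_B = 1254.5 MeV; E_B/A = 8.253 MeV
iron-57 has the higher binding energy per nucleon, so it is the more tightly bound nucleus.

iron-57; 8.78 MeV/nucleon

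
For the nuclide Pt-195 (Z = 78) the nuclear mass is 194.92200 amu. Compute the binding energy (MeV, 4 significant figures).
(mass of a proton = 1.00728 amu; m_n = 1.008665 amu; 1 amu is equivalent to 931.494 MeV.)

Z = 78, so N = A − Z = 195 − 78 = 117.
Mass of separated nucleons = 78(1.00728) + 117(1.008665) = 78.56784 + 118.013805 = 196.581645 amu
Δm = 196.581645 − 194.92200 = 1.659645 amu
Binding energy = Δm·c² = 1.659645 × 931.494 MeV/amu = 1545.95 MeV

1546 MeV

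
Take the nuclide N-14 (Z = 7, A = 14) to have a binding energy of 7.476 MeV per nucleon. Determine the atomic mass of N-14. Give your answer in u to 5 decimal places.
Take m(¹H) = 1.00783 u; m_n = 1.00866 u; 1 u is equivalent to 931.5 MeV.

Total binding energy = 14 × 7.476 = 104.664 MeV
Mass defect = 104.664 MeV / (931.5 MeV/u) = 0.1123607 u
Constituent mass = 7(1.00783) + 7(1.00866) = 14.11543 u
Atomic mass = 14.11543 − 0.1123607 = 14.0030693 u ≈ 14.00307 u (to 5 decimal places)

14.00307 u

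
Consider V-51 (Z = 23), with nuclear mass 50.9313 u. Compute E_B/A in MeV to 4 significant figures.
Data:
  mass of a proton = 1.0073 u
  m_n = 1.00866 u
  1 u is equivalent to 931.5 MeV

8.750 MeV/nucleon

The nucleus contains 23 protons and 51 − 23 = 28 neutrons.
Total constituent mass: 23 × 1.0073 + 28 × 1.00866 = 51.41038 u
The mass defect is 51.41038 − 50.9313 = 0.47908 u.
Binding energy = Δm·c² = 0.47908 × 931.5 MeV/u = 446.263 MeV
Per nucleon: 446.263 / 51 = 8.750 MeV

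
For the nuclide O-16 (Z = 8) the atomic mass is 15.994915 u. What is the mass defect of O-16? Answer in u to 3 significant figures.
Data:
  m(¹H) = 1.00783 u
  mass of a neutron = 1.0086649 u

Mass of separated nucleons = 8(1.00783) + 8(1.0086649) = 8.06264 + 8.0693192 = 16.1319592 u
Δm = 16.1319592 − 15.994915 = 0.1370442 u

0.137 u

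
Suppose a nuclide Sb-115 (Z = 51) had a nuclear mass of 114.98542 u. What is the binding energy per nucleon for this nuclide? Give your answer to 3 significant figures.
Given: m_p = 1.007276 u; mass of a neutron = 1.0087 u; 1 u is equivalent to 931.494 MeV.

The nucleus contains 51 protons and 115 − 51 = 64 neutrons.
Total constituent mass: 51 × 1.007276 + 64 × 1.0087 = 115.927876 u
Mass defect Δm = 115.927876 − 114.98542 = 0.942456 u
Converting to energy: 0.942456 u × 931.494 MeV/u = 877.892 MeV
BE/A = 877.892 MeV / 115 = 7.634 MeV/nucleon

7.63 MeV/nucleon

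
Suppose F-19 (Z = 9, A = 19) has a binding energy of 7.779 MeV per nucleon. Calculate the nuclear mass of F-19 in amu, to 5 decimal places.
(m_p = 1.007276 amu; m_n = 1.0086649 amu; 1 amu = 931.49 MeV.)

18.99346 amu

Total binding energy = 19 × 7.779 = 147.801 MeV
Mass defect = 147.801 MeV / (931.49 MeV/amu) = 0.1586716 amu
Constituent mass = 9(1.007276) + 10(1.0086649) = 19.1521330 amu
Nuclear mass = 19.1521330 − 0.1586716 = 18.9934614 amu ≈ 18.99346 amu (to 5 decimal places)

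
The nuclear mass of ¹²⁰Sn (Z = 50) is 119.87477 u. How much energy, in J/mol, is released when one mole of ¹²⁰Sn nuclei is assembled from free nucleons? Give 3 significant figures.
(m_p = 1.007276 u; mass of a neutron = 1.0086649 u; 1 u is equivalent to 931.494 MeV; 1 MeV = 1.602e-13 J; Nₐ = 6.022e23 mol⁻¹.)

Mass of separated nucleons = 50(1.007276) + 70(1.0086649) = 50.363800 + 70.6065430 = 120.9703430 u
Δm = 120.9703430 − 119.87477 = 1.0955730 u
Converting to energy: 1.0955730 u × 931.494 MeV/u = 1020.52 MeV
Per nucleus in joules: 1020.52 MeV × 1.602e-13 J/MeV = 1.6349e-10 J
Per mole: 1.6349e-10 J × 6.022e23 mol⁻¹ = 9.8454e+13 J/mol

9.85e+13 J/mol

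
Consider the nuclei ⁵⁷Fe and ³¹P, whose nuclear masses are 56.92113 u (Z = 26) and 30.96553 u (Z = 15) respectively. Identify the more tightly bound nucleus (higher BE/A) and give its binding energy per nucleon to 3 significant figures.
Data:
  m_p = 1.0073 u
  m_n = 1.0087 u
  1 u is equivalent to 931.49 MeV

⁵⁷Fe: Σm = 26(1.0073) + 31(1.0087) = 57.4595 u; Δm = 0.53837 u; E_B = 501.49 MeV; E_B/A = 8.798 MeV
³¹P: Σm = 15(1.0073) + 16(1.0087) = 31.2487 u; Δm = 0.28317 u; E_B = 263.77 MeV; E_B/A = 8.509 MeV
⁵⁷Fe has the higher binding energy per nucleon, so it is the more tightly bound nucleus.

⁵⁷Fe; 8.80 MeV/nucleon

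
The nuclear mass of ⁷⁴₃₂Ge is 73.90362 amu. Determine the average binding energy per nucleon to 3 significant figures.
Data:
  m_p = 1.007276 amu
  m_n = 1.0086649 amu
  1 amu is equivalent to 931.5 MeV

8.73 MeV/nucleon

Total constituent mass: 32 × 1.007276 + 42 × 1.0086649 = 74.5967578 amu
Mass defect Δm = 74.5967578 − 73.90362 = 0.6931378 amu
Binding energy = Δm·c² = 0.6931378 × 931.5 MeV/amu = 645.658 MeV
BE/A = 645.658 MeV / 74 = 8.725 MeV/nucleon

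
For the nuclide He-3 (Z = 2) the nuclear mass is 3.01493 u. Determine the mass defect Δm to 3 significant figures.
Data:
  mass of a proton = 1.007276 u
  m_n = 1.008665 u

Z = 2, so N = A − Z = 3 − 2 = 1.
Mass of separated nucleons = 2(1.007276) + 1(1.008665) = 2.014552 + 1.008665 = 3.023217 u
The mass defect is 3.023217 − 3.01493 = 0.008287 u.

0.00829 u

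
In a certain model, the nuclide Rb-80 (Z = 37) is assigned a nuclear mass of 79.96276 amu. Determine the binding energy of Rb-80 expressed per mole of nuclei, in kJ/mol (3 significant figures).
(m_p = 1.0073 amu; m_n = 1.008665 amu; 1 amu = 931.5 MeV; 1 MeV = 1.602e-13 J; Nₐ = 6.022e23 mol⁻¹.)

The nucleus contains 37 protons and 80 − 37 = 43 neutrons.
Mass of separated nucleons = 37(1.0073) + 43(1.008665) = 37.2701 + 43.372595 = 80.642695 amu
The mass defect is 80.642695 − 79.96276 = 0.679935 amu.
Binding energy = Δm·c² = 0.679935 × 931.5 MeV/amu = 633.359 MeV
Per nucleus in joules: 633.359 MeV × 1.602e-13 J/MeV = 1.0146e-10 J
Per mole: 1.0146e-10 J × 6.022e23 mol⁻¹ = 6.1099e+13 J/mol

6.11e+10 kJ/mol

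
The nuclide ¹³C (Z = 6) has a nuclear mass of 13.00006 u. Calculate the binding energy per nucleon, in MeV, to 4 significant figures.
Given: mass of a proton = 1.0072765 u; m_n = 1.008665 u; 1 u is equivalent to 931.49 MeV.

7.470 MeV/nucleon

With 6 protons and 7 neutrons (A = 13):
Mass of separated nucleons = 6(1.0072765) + 7(1.008665) = 6.0436590 + 7.060655 = 13.1043140 u
Δm = 13.1043140 − 13.00006 = 0.1042540 u
Binding energy = Δm·c² = 0.1042540 × 931.49 MeV/u = 97.1116 MeV
Per nucleon: 97.1116 / 13 = 7.470 MeV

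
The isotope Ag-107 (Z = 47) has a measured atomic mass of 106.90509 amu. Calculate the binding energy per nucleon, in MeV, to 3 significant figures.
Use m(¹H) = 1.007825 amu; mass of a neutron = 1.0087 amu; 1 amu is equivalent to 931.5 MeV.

8.57 MeV/nucleon

Total constituent mass: 47 × 1.007825 + 60 × 1.0087 = 107.889775 amu
The mass defect is 107.889775 − 106.90509 = 0.984685 amu.
E_B = 0.984685 × 931.5 = 917.234 MeV
Per nucleon: 917.234 / 107 = 8.572 MeV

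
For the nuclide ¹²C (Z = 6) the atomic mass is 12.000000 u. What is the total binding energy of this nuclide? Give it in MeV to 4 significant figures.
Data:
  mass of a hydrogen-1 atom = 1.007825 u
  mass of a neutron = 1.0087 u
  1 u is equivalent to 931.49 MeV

92.36 MeV

Z = 6, so N = A − Z = 12 − 6 = 6.
Mass of separated nucleons = 6(1.007825) + 6(1.0087) = 6.046950 + 6.0522 = 12.099150 u
Mass defect Δm = 12.099150 − 12.000000 = 0.099150 u
Binding energy = Δm·c² = 0.099150 × 931.49 MeV/u = 92.3572 MeV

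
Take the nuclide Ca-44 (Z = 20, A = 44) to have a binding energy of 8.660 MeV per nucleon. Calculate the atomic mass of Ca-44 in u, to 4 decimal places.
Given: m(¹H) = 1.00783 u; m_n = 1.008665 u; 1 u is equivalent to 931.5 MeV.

Total binding energy = 44 × 8.660 = 381.040 MeV
Mass defect = 381.040 MeV / (931.5 MeV/u) = 0.409061 u
Constituent mass = 20(1.00783) + 24(1.008665) = 44.364560 u
Atomic mass = 44.364560 − 0.409061 = 43.955499 u ≈ 43.9555 u (to 4 decimal places)

43.9555 u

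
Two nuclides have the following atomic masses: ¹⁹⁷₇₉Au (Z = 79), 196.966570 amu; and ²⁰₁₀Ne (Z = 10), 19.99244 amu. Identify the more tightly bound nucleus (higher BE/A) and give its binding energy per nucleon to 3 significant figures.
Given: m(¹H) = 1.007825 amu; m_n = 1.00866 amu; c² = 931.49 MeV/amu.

¹⁹⁷₇₉Au: Σm = 79(1.007825) + 118(1.00866) = 198.640055 amu; Δm = 1.673485 amu; E_B = 1558.8 MeV; E_B/A = 7.913 MeV
²⁰₁₀Ne: Σm = 10(1.007825) + 10(1.00866) = 20.164850 amu; Δm = 0.172410 amu; E_B = 160.60 MeV; E_B/A = 8.030 MeV
²⁰₁₀Ne has the higher binding energy per nucleon, so it is the more tightly bound nucleus.

²⁰₁₀Ne; 8.03 MeV/nucleon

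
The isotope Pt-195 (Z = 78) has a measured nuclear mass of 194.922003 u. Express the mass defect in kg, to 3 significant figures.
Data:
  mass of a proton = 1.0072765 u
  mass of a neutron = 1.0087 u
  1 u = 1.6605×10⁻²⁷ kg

2.76e-27 kg

With 78 protons and 117 neutrons (A = 195):
Mass of separated nucleons = 78(1.0072765) + 117(1.0087) = 78.5675670 + 118.0179 = 196.5854670 u
The mass defect is 196.5854670 − 194.922003 = 1.6634640 u.
In SI units: 1.6634640 u × 1.6605×10⁻²⁷ kg/u = 2.7622e-27 kg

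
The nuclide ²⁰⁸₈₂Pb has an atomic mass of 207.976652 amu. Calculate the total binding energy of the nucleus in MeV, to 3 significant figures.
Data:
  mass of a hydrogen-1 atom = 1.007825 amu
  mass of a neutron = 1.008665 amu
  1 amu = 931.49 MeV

1640 MeV

Σm = 82·m(¹H) + 126·m_n = 82.641650 + 127.091790 = 209.733440 amu
Δm = 209.733440 − 207.976652 = 1.756788 amu
E_B = 1.756788 × 931.49 = 1636.43 MeV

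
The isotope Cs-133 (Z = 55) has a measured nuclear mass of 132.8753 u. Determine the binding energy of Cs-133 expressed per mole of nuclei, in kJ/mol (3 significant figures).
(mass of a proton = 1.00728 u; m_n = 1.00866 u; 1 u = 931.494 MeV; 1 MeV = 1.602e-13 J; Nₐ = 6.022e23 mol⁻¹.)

Total constituent mass: 55 × 1.00728 + 78 × 1.00866 = 134.07588 u
Mass defect Δm = 134.07588 − 132.8753 = 1.20058 u
E_B = 1.20058 × 931.494 = 1118.33 MeV
Per nucleus in joules: 1118.33 MeV × 1.602e-13 J/MeV = 1.7916e-10 J
Per mole: 1.7916e-10 J × 6.022e23 mol⁻¹ = 1.0789e+14 J/mol

1.08e+11 kJ/mol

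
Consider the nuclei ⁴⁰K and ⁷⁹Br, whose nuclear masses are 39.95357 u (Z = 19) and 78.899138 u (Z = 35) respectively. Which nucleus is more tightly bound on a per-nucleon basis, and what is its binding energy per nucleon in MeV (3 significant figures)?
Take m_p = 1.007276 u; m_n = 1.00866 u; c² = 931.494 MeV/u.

⁷⁹Br; 8.68 MeV/nucleon

⁴⁰K: Σm = 19(1.007276) + 21(1.00866) = 40.320104 u; Δm = 0.366534 u; E_B = 341.42 MeV; E_B/A = 8.536 MeV
⁷⁹Br: Σm = 35(1.007276) + 44(1.00866) = 79.635700 u; Δm = 0.736562 u; E_B = 686.10 MeV; E_B/A = 8.6848 MeV
⁷⁹Br has the higher binding energy per nucleon, so it is the more tightly bound nucleus.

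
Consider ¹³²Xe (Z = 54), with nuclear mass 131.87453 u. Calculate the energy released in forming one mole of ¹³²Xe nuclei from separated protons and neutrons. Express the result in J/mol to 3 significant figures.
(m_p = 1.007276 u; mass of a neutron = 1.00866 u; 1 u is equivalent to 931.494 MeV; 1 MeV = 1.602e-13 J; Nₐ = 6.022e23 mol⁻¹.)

1.07e+14 J/mol

The nucleus contains 54 protons and 132 − 54 = 78 neutrons.
Σm = 54·m_p + 78·m_n = 54.392904 + 78.67548 = 133.068384 u
Δm = 133.068384 − 131.87453 = 1.193854 u
E_B = 1.193854 × 931.494 = 1112.07 MeV
Per nucleus in joules: 1112.07 MeV × 1.602e-13 J/MeV = 1.7815e-10 J
Per mole: 1.7815e-10 J × 6.022e23 mol⁻¹ = 1.0728e+14 J/mol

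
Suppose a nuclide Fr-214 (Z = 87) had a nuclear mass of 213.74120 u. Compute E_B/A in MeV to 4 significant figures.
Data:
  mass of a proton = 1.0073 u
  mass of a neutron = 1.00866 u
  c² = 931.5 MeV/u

8.678 MeV/nucleon

The nucleus contains 87 protons and 214 − 87 = 127 neutrons.
Σm = 87·m_p + 127·m_n = 87.6351 + 128.09982 = 215.73492 u
Δm = 215.73492 − 213.74120 = 1.99372 u
Binding energy = Δm·c² = 1.99372 × 931.5 MeV/u = 1857.15 MeV
BE/A = 1857.15 MeV / 214 = 8.678 MeV/nucleon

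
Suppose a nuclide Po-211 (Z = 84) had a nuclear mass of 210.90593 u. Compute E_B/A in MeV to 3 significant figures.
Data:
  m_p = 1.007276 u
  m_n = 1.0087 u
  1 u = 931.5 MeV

7.99 MeV/nucleon

Total constituent mass: 84 × 1.007276 + 127 × 1.0087 = 212.716084 u
Δm = 212.716084 − 210.90593 = 1.810154 u
Converting to energy: 1.810154 u × 931.5 MeV/u = 1686.16 MeV
Per nucleon: 1686.16 / 211 = 7.991 MeV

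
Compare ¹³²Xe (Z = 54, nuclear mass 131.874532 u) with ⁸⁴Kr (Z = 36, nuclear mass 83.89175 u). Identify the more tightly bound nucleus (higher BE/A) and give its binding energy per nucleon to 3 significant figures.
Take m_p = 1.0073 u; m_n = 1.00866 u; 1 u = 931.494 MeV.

¹³²Xe: Σm = 54(1.0073) + 78(1.00866) = 133.06968 u; Δm = 1.195148 u; E_B = 1113.3 MeV; E_B/A = 8.434 MeV
⁸⁴Kr: Σm = 36(1.0073) + 48(1.00866) = 84.67848 u; Δm = 0.78673 u; E_B = 732.83 MeV; E_B/A = 8.724 MeV
⁸⁴Kr has the higher binding energy per nucleon, so it is the more tightly bound nucleus.

⁸⁴Kr; 8.72 MeV/nucleon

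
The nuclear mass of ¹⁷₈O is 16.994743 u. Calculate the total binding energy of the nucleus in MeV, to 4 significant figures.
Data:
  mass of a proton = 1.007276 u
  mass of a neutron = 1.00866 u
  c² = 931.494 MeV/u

The nucleus contains 8 protons and 17 − 8 = 9 neutrons.
Mass of separated nucleons = 8(1.007276) + 9(1.00866) = 8.058208 + 9.07794 = 17.136148 u
The mass defect is 17.136148 − 16.994743 = 0.141405 u.
Converting to energy: 0.141405 u × 931.494 MeV/u = 131.718 MeV

131.7 MeV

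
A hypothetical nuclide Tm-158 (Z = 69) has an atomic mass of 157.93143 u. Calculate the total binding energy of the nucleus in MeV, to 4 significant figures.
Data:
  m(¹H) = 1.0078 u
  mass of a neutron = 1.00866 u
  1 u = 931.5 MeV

1283 MeV

The nucleus contains 69 protons and 158 − 69 = 89 neutrons.
Total constituent mass: 69 × 1.0078 + 89 × 1.00866 = 159.30894 u
Δm = 159.30894 − 157.93143 = 1.37751 u
E_B = 1.37751 × 931.5 = 1283.15 MeV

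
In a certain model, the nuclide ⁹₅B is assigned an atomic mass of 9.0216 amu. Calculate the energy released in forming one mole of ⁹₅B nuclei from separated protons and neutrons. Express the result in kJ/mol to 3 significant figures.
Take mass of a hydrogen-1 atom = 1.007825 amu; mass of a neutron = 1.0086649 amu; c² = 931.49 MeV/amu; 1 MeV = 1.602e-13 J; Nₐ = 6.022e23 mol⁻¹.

4.69e+09 kJ/mol

Z = 5, so N = A − Z = 9 − 5 = 4.
Mass of separated nucleons = 5(1.007825) + 4(1.0086649) = 5.039125 + 4.0346596 = 9.0737846 amu
Δm = 9.0737846 − 9.0216 = 0.0521846 amu
Converting to energy: 0.0521846 amu × 931.49 MeV/amu = 48.6094 MeV
Per nucleus in joules: 48.6094 MeV × 1.602e-13 J/MeV = 7.7872e-12 J
Per mole: 7.7872e-12 J × 6.022e23 mol⁻¹ = 4.6895e+12 J/mol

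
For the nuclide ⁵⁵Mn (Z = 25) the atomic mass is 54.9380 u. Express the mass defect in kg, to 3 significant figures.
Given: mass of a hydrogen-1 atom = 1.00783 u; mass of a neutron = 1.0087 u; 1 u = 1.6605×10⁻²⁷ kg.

8.61e-28 kg

Σm = 25·m(¹H) + 30·m_n = 25.19575 + 30.2610 = 55.45675 u
Δm = 55.45675 − 54.9380 = 0.51875 u
In SI units: 0.51875 u × 1.6605×10⁻²⁷ kg/u = 8.6138e-28 kg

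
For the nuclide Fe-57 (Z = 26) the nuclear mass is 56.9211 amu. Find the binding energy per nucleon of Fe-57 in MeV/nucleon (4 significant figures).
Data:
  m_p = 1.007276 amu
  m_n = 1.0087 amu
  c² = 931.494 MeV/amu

8.788 MeV/nucleon

Z = 26, so N = A − Z = 57 − 26 = 31.
Total constituent mass: 26 × 1.007276 + 31 × 1.0087 = 57.458876 amu
Mass defect Δm = 57.458876 − 56.9211 = 0.537776 amu
Binding energy = Δm·c² = 0.537776 × 931.494 MeV/amu = 500.935 MeV
Per nucleon: 500.935 / 57 = 8.788 MeV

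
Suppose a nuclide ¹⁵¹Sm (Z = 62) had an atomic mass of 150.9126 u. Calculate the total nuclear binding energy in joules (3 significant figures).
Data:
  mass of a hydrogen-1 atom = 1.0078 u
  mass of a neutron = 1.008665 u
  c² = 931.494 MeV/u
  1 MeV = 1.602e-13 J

Z = 62, so N = A − Z = 151 − 62 = 89.
Σm = 62·m(¹H) + 89·m_n = 62.4836 + 89.771185 = 152.254785 u
The mass defect is 152.254785 − 150.9126 = 1.342185 u.
E_B = 1.342185 × 931.494 = 1250.24 MeV
In joules: 1250.24 MeV × 1.602e-13 J/MeV = 2.0029e-10 J

2.00e-10 J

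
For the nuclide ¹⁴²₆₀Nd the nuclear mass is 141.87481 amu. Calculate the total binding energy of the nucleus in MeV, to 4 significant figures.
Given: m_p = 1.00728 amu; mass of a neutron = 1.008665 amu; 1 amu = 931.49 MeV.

1185 MeV

Total constituent mass: 60 × 1.00728 + 82 × 1.008665 = 143.147330 amu
The mass defect is 143.147330 − 141.87481 = 1.272520 amu.
Converting to energy: 1.272520 amu × 931.49 MeV/amu = 1185.34 MeV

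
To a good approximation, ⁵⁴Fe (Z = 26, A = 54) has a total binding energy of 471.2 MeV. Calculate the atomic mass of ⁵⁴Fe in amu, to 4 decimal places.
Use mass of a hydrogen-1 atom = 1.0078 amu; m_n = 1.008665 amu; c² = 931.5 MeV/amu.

Mass defect = 471.2 MeV / (931.5 MeV/amu) = 0.505851 amu
Constituent mass = 26(1.0078) + 28(1.008665) = 54.445420 amu
Atomic mass = 54.445420 − 0.505851 = 53.939569 amu ≈ 53.9396 amu (to 4 decimal places)

53.9396 amu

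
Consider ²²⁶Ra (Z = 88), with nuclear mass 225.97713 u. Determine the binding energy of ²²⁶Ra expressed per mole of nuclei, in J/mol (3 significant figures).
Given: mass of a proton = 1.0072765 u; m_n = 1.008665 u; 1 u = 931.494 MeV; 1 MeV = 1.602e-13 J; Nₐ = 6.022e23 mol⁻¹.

Σm = 88·m_p + 138·m_n = 88.6403320 + 139.195770 = 227.8361020 u
Δm = 227.8361020 − 225.97713 = 1.8589720 u
Binding energy = Δm·c² = 1.8589720 × 931.494 MeV/u = 1731.62 MeV
Per nucleus in joules: 1731.62 MeV × 1.602e-13 J/MeV = 2.7741e-10 J
Per mole: 2.7741e-10 J × 6.022e23 mol⁻¹ = 1.6706e+14 J/mol

1.67e+14 J/mol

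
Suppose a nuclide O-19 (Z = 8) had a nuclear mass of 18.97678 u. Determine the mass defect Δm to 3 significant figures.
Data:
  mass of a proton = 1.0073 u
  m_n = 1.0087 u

0.177 u

The nucleus contains 8 protons and 19 − 8 = 11 neutrons.
Σm = 8·m_p + 11·m_n = 8.0584 + 11.0957 = 19.1541 u
The mass defect is 19.1541 − 18.97678 = 0.17732 u.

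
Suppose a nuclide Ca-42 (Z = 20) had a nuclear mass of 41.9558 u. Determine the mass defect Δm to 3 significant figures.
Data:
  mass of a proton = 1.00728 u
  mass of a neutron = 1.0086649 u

0.380 u

Z = 20, so N = A − Z = 42 − 20 = 22.
Σm = 20·m_p + 22·m_n = 20.14560 + 22.1906278 = 42.3362278 u
Mass defect Δm = 42.3362278 − 41.9558 = 0.3804278 u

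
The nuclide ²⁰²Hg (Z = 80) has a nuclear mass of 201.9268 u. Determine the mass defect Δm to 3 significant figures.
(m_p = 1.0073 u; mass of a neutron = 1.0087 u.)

The nucleus contains 80 protons and 202 − 80 = 122 neutrons.
Σm = 80·m_p + 122·m_n = 80.5840 + 123.0614 = 203.6454 u
Δm = 203.6454 − 201.9268 = 1.7186 u

1.72 u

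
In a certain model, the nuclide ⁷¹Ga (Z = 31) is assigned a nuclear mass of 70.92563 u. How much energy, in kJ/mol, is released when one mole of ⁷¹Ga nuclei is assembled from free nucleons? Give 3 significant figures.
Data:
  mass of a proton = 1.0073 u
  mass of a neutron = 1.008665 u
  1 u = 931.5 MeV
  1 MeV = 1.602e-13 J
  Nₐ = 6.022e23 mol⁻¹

5.82e+10 kJ/mol

With 31 protons and 40 neutrons (A = 71):
Total constituent mass: 31 × 1.0073 + 40 × 1.008665 = 71.572900 u
The mass defect is 71.572900 − 70.92563 = 0.647270 u.
Binding energy = Δm·c² = 0.647270 × 931.5 MeV/u = 602.932 MeV
Per nucleus in joules: 602.932 MeV × 1.602e-13 J/MeV = 9.6590e-11 J
Per mole: 9.6590e-11 J × 6.022e23 mol⁻¹ = 5.8166e+13 J/mol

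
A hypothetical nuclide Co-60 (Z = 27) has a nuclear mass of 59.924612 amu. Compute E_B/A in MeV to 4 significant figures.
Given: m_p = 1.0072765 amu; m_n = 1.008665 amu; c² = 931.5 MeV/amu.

8.660 MeV/nucleon

With 27 protons and 33 neutrons (A = 60):
Σm = 27·m_p + 33·m_n = 27.1964655 + 33.285945 = 60.4824105 amu
Δm = 60.4824105 − 59.924612 = 0.5577985 amu
Binding energy = Δm·c² = 0.5577985 × 931.5 MeV/amu = 519.589 MeV
Dividing by A = 60 gives 8.660 MeV per nucleon.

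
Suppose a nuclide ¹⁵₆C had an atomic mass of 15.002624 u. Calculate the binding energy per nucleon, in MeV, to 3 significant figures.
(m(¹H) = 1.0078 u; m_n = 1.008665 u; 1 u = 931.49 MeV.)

Z = 6, so N = A − Z = 15 − 6 = 9.
Total constituent mass: 6 × 1.0078 + 9 × 1.008665 = 15.124785 u
The mass defect is 15.124785 − 15.002624 = 0.122161 u.
Binding energy = Δm·c² = 0.122161 × 931.49 MeV/u = 113.792 MeV
BE/A = 113.792 MeV / 15 = 7.586 MeV/nucleon

7.59 MeV/nucleon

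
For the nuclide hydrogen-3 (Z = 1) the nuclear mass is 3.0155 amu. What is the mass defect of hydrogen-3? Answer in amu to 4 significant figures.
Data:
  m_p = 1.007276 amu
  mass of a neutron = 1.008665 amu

Mass of separated nucleons = 1(1.007276) + 2(1.008665) = 1.007276 + 2.017330 = 3.024606 amu
The mass defect is 3.024606 − 3.0155 = 0.009106 amu.

0.009106 amu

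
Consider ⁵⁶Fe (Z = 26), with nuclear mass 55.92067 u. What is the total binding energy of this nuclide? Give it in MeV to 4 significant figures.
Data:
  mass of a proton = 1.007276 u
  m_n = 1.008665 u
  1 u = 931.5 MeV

Z = 26, so N = A − Z = 56 − 26 = 30.
Σm = 26·m_p + 30·m_n = 26.189176 + 30.259950 = 56.449126 u
The mass defect is 56.449126 − 55.92067 = 0.528456 u.
Converting to energy: 0.528456 u × 931.5 MeV/u = 492.257 MeV

492.3 MeV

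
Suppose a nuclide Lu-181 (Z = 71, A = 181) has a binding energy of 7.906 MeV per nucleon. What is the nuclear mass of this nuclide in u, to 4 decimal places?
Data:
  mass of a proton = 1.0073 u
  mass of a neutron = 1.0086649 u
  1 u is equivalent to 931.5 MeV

Total binding energy = 181 × 7.906 = 1430.986 MeV
Mass defect = 1430.986 MeV / (931.5 MeV/u) = 1.536217 u
Constituent mass = 71(1.0073) + 110(1.0086649) = 182.4714390 u
Nuclear mass = 182.4714390 − 1.536217 = 180.9352220 u ≈ 180.9352 u (to 4 decimal places)

180.9352 u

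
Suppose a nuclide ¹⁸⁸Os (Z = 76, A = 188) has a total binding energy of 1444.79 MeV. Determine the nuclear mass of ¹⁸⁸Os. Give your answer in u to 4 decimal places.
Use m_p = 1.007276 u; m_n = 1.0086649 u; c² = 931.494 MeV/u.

187.9724 u

Mass defect = 1444.79 MeV / (931.494 MeV/u) = 1.551046 u
Constituent mass = 76(1.007276) + 112(1.0086649) = 189.5234448 u
Nuclear mass = 189.5234448 − 1.551046 = 187.9723988 u ≈ 187.9724 u (to 4 decimal places)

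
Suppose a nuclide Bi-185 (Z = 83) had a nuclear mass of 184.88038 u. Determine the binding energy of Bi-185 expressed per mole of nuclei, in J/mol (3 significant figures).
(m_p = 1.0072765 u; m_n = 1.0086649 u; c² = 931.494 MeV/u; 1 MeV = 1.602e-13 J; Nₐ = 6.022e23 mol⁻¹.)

With 83 protons and 102 neutrons (A = 185):
Mass of separated nucleons = 83(1.0072765) + 102(1.0086649) = 83.6039495 + 102.8838198 = 186.4877693 u
Δm = 186.4877693 − 184.88038 = 1.6073893 u
E_B = 1.6073893 × 931.494 = 1497.27 MeV
Per nucleus in joules: 1497.27 MeV × 1.602e-13 J/MeV = 2.3986e-10 J
Per mole: 2.3986e-10 J × 6.022e23 mol⁻¹ = 1.4444e+14 J/mol

1.44e+14 J/mol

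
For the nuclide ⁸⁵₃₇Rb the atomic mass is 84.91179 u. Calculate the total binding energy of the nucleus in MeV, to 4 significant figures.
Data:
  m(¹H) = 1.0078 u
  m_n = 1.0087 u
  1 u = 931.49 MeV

Σm = 37·m(¹H) + 48·m_n = 37.2886 + 48.4176 = 85.7062 u
Mass defect Δm = 85.7062 − 84.91179 = 0.79441 u
Binding energy = Δm·c² = 0.79441 × 931.49 MeV/u = 739.985 MeV

740.0 MeV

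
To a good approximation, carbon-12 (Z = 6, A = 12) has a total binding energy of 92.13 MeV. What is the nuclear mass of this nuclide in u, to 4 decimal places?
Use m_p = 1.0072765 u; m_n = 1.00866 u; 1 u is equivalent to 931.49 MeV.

Mass defect = 92.13 MeV / (931.49 MeV/u) = 0.098906 u
Constituent mass = 6(1.0072765) + 6(1.00866) = 12.0956190 u
Nuclear mass = 12.0956190 − 0.098906 = 11.9967130 u ≈ 11.9967 u (to 4 decimal places)

11.9967 u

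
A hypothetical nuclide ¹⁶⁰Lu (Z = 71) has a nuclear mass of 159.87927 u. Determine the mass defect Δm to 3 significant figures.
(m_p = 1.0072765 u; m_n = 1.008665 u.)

Mass of separated nucleons = 71(1.0072765) + 89(1.008665) = 71.5166315 + 89.771185 = 161.2878165 u
Mass defect Δm = 161.2878165 − 159.87927 = 1.4085465 u

1.41 u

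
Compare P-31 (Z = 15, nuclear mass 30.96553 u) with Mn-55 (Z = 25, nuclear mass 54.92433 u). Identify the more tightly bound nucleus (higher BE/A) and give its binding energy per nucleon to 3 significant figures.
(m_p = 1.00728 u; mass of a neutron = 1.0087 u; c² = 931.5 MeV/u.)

P-31: Σm = 15(1.00728) + 16(1.0087) = 31.24840 u; Δm = 0.28287 u; E_B = 263.49 MeV; E_B/A = 8.500 MeV
Mn-55: Σm = 25(1.00728) + 30(1.0087) = 55.44300 u; Δm = 0.51867 u; E_B = 483.14 MeV; E_B/A = 8.784 MeV
Mn-55 has the higher binding energy per nucleon, so it is the more tightly bound nucleus.

Mn-55; 8.78 MeV/nucleon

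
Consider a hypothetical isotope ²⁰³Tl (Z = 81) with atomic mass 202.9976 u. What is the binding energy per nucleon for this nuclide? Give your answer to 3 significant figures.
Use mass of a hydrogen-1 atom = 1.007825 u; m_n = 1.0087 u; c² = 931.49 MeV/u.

With 81 protons and 122 neutrons (A = 203):
Mass of separated nucleons = 81(1.007825) + 122(1.0087) = 81.633825 + 123.0614 = 204.695225 u
Δm = 204.695225 − 202.9976 = 1.697625 u
Converting to energy: 1.697625 u × 931.49 MeV/u = 1581.32 MeV
Per nucleon: 1581.32 / 203 = 7.790 MeV

7.79 MeV/nucleon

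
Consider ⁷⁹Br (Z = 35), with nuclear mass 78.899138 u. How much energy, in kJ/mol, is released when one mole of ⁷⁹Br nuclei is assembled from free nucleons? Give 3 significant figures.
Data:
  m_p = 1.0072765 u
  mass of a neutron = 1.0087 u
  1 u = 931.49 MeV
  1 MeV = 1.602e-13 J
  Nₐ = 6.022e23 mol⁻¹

Mass of separated nucleons = 35(1.0072765) + 44(1.0087) = 35.2546775 + 44.3828 = 79.6374775 u
Δm = 79.6374775 − 78.899138 = 0.7383395 u
Converting to energy: 0.7383395 u × 931.49 MeV/u = 687.756 MeV
Per nucleus in joules: 687.756 MeV × 1.602e-13 J/MeV = 1.10179e-10 J
Per mole: 1.10179e-10 J × 6.022e23 mol⁻¹ = 6.63498e+13 J/mol

6.63e+10 kJ/mol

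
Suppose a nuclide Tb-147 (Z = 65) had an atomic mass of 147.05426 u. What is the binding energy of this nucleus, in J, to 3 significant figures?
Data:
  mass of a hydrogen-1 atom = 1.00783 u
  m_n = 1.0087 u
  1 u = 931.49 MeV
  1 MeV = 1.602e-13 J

With 65 protons and 82 neutrons (A = 147):
Σm = 65·m(¹H) + 82·m_n = 65.50895 + 82.7134 = 148.22235 u
Δm = 148.22235 − 147.05426 = 1.16809 u
Converting to energy: 1.16809 u × 931.49 MeV/u = 1088.06 MeV
In joules: 1088.06 MeV × 1.602e-13 J/MeV = 1.7431e-10 J

1.74e-10 J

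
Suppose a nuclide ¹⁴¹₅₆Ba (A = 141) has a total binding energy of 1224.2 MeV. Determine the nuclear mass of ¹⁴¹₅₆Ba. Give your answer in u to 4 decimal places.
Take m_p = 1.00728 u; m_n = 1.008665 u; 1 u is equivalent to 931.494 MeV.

140.8300 u

Mass defect = 1224.2 MeV / (931.494 MeV/u) = 1.314233 u
Constituent mass = 56(1.00728) + 85(1.008665) = 142.144205 u
Nuclear mass = 142.144205 − 1.314233 = 140.829972 u ≈ 140.8300 u (to 4 decimal places)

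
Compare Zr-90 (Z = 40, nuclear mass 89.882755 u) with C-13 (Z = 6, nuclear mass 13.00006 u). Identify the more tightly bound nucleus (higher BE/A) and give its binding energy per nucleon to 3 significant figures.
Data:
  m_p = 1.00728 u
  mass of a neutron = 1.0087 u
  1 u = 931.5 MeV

Zr-90: Σm = 40(1.00728) + 50(1.0087) = 90.72620 u; Δm = 0.843445 u; E_B = 785.67 MeV; E_B/A = 8.730 MeV
C-13: Σm = 6(1.00728) + 7(1.0087) = 13.10458 u; Δm = 0.10452 u; E_B = 97.360 MeV; E_B/A = 7.489 MeV
Zr-90 has the higher binding energy per nucleon, so it is the more tightly bound nucleus.

Zr-90; 8.73 MeV/nucleon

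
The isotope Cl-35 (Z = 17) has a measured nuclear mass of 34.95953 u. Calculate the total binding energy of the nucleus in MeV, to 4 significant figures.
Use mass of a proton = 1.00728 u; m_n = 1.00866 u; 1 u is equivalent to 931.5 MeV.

298.2 MeV

Total constituent mass: 17 × 1.00728 + 18 × 1.00866 = 35.27964 u
Mass defect Δm = 35.27964 − 34.95953 = 0.32011 u
Binding energy = Δm·c² = 0.32011 × 931.5 MeV/u = 298.182 MeV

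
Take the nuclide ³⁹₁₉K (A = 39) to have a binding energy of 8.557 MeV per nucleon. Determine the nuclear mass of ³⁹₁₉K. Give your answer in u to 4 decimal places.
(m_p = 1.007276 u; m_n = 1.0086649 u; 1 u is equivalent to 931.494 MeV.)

Total binding energy = 39 × 8.557 = 333.723 MeV
Mass defect = 333.723 MeV / (931.494 MeV/u) = 0.358266 u
Constituent mass = 19(1.007276) + 20(1.0086649) = 39.3115420 u
Nuclear mass = 39.3115420 − 0.358266 = 38.9532760 u ≈ 38.9533 u (to 4 decimal places)

38.9533 u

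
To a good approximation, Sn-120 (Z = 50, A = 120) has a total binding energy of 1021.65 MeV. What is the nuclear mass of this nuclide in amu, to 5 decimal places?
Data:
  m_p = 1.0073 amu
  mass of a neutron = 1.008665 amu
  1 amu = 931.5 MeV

119.87477 amu

Mass defect = 1021.65 MeV / (931.5 MeV/amu) = 1.0967794 amu
Constituent mass = 50(1.0073) + 70(1.008665) = 120.971550 amu
Nuclear mass = 120.971550 − 1.0967794 = 119.8747706 amu ≈ 119.87477 amu (to 5 decimal places)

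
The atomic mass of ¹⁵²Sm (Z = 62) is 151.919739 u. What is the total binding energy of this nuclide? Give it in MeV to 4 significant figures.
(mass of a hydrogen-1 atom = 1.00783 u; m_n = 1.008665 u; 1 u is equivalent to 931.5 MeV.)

Z = 62, so N = A − Z = 152 − 62 = 90.
Σm = 62·m(¹H) + 90·m_n = 62.48546 + 90.779850 = 153.265310 u
Δm = 153.265310 − 151.919739 = 1.345571 u
Binding energy = Δm·c² = 1.345571 × 931.5 MeV/u = 1253.40 MeV

1253 MeV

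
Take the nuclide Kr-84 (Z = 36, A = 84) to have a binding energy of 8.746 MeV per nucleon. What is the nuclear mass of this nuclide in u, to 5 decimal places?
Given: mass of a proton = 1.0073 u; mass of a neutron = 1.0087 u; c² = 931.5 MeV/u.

83.89171 u

Total binding energy = 84 × 8.746 = 734.664 MeV
Mass defect = 734.664 MeV / (931.5 MeV/u) = 0.7886892 u
Constituent mass = 36(1.0073) + 48(1.0087) = 84.6804 u
Nuclear mass = 84.6804 − 0.7886892 = 83.8917108 u ≈ 83.89171 u (to 5 decimal places)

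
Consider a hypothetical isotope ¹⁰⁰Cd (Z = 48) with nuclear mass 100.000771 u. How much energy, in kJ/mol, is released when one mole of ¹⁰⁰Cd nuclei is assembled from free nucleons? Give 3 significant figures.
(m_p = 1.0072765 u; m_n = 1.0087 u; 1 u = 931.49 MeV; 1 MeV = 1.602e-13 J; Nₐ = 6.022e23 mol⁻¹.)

7.20e+10 kJ/mol

The nucleus contains 48 protons and 100 − 48 = 52 neutrons.
Σm = 48·m_p + 52·m_n = 48.3492720 + 52.4524 = 100.8016720 u
Δm = 100.8016720 − 100.000771 = 0.8009010 u
E_B = 0.8009010 × 931.49 = 746.031 MeV
Per nucleus in joules: 746.031 MeV × 1.602e-13 J/MeV = 1.1951e-10 J
Per mole: 1.1951e-10 J × 6.022e23 mol⁻¹ = 7.1969e+13 J/mol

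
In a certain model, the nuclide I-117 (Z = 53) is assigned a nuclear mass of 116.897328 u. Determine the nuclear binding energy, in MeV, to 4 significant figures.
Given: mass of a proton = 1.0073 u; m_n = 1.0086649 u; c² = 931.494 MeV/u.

972.6 MeV

Total constituent mass: 53 × 1.0073 + 64 × 1.0086649 = 117.9414536 u
Δm = 117.9414536 − 116.897328 = 1.0441256 u
Converting to energy: 1.0441256 u × 931.494 MeV/u = 972.597 MeV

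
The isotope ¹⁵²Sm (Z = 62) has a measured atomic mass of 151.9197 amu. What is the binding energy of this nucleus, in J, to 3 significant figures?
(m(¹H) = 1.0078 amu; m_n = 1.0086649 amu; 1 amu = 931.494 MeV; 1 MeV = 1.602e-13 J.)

2.01e-10 J

Total constituent mass: 62 × 1.0078 + 90 × 1.0086649 = 153.2634410 amu
The mass defect is 153.2634410 − 151.9197 = 1.3437410 amu.
Converting to energy: 1.3437410 amu × 931.494 MeV/amu = 1251.69 MeV
In joules: 1251.69 MeV × 1.602e-13 J/MeV = 2.0052e-10 J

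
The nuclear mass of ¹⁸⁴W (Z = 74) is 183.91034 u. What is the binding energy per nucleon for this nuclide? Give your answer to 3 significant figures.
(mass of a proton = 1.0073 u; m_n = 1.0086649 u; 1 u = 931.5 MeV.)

8.01 MeV/nucleon

Σm = 74·m_p + 110·m_n = 74.5402 + 110.9531390 = 185.4933390 u
Δm = 185.4933390 − 183.91034 = 1.5829990 u
Converting to energy: 1.5829990 u × 931.5 MeV/u = 1474.56 MeV
Dividing by A = 184 gives 8.014 MeV per nucleon.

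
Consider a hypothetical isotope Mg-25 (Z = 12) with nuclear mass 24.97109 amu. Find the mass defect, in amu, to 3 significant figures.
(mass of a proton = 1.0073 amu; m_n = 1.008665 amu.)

Σm = 12·m_p + 13·m_n = 12.0876 + 13.112645 = 25.200245 amu
Δm = 25.200245 − 24.97109 = 0.229155 amu

0.229 amu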